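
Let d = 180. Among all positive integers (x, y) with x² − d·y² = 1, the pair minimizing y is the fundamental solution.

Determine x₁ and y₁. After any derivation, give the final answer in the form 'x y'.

161 12

d=180: √d = [13; 2,2,2,26] (ℓ=4, even), read p_3/q_3
i=0: a=13 ⇒ p=13, q=1
i=1: a=2 ⇒ p=27, q=2
i=2: a=2 ⇒ p=67, q=5
i=3: a=2 ⇒ p=161, q=12
fundamental: x₁=161, y₁=12  (since 25921 − 180·144 = 1)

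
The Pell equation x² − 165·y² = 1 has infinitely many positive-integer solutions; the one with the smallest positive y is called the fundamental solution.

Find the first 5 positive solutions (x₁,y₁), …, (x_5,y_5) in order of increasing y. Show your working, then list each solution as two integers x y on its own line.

1079 84
2328481 181272
5024860919 391184892
10843647534721 844176815664
23400586355066999 1821733177018020

d=165: √d = [12; 1,5,2,5,1,24] (ℓ=6, even), read p_5/q_5
k=0  a_k=12  p_k/q_k = 12/1
…
k=3  a_k=2  p_k/q_k = 167/13
k=4  a_k=5  p_k/q_k = 912/71
k=5  a_k=1  p_k/q_k = 1079/84
fundamental: x₁=1079, y₁=84  (since 1164241 − 165·7056 = 1)
(x_2, y_2) = (1079·1079 + 165·84·84, 1079·84 + 84·1079) = (2328481, 181272)
(x_3, y_3) = (1079·2328481 + 165·84·181272, 1079·181272 + 84·2328481) = (5024860919, 391184892)
(x_4, y_4) = (1079·5024860919 + 165·84·391184892, 1079·391184892 + 84·5024860919) = (10843647534721, 844176815664)
(x_5, y_5) = (1079·10843647534721 + 165·84·844176815664, 1079·844176815664 + 84·10843647534721) = (23400586355066999, 1821733177018020)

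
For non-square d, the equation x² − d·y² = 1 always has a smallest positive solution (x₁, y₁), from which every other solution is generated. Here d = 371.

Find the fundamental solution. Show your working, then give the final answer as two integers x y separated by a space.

1695 88

√371 = [19; 3,1,4,1,3,38, …], period ℓ=6 (even) → k=5
k=0  a_k=19  p_k/q_k = 19/1
k=1  a_k=3  p_k/q_k = 58/3
k=2  a_k=1  p_k/q_k = 77/4
…
k=4  a_k=1  p_k/q_k = 443/23
k=5  a_k=3  p_k/q_k = 1695/88
fundamental: x₁=1695, y₁=88  (since 2873025 − 371·7744 = 1)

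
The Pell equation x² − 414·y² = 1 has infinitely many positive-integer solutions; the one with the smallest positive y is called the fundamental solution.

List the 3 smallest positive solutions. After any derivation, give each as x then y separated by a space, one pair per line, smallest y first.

24335 1196
1184384449 58209320
57643991108495 2833047603204

√414 = [20; 2,1,7,2,7,1,2,40, …], period ℓ=8 (even) → k=7
step 0: (20, 1)  from 20·(1,0) + (0,1)
step 1: (41, 2)  from 2·(20,1) + (1,0)
step 2: (61, 3)  from 1·(41,2) + (20,1)
step 3: (468, 23)  from 7·(61,3) + (41,2)
step 4: (997, 49)  from 2·(468,23) + (61,3)
step 5: (7447, 366)  from 7·(997,49) + (468,23)
step 6: (8444, 415)  from 1·(7447,366) + (997,49)
step 7: (24335, 1196)  from 2·(8444,415) + (7447,366)
→ (24335, 1196).  Check: 24335²=592192225, 414·1196²=592192224, difference 1.
(24335+1196√414)^2 = 1184384449 + 58209320√414
(24335+1196√414)^3 = 57643991108495 + 2833047603204√414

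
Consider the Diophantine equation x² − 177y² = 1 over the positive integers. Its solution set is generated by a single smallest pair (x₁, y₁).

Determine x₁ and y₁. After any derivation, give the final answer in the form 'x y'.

√177 → a₀=13, period (3,3,2,8,2,3,3,26); ℓ=8 even so k=7
step 0: (13, 1)  from 13·(1,0) + (0,1)
step 1: (40, 3)  from 3·(13,1) + (1,0)
step 2: (133, 10)  from 3·(40,3) + (13,1)
step 3: (306, 23)  from 2·(133,10) + (40,3)
…
step 5: (5468, 411)  from 2·(2581,194) + (306,23)
step 6: (18985, 1427)  from 3·(5468,411) + (2581,194)
step 7: (62423, 4692)  from 3·(18985,1427) + (5468,411)
fundamental: x₁=62423, y₁=4692  (since 3896630929 − 177·22014864 = 1)

62423 4692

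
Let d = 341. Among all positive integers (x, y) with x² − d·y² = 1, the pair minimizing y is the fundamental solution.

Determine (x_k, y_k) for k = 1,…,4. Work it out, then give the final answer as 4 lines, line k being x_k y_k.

10626551 575460
225847172311201 12230310076920
4799952989541519968951 259932027556408030380
102013890481930631287980124801 5524361894723138392975161840

[18; 2,6,1,8,2,…,6,2,36] for √341; ℓ=14 ⇒ convergent index 13
step 0: (18, 1)  from 18·(1,0) + (0,1)
…
step 2: (240, 13)  from 6·(37,2) + (18,1)
…
step 4: (2456, 133)  from 8·(277,15) + (240,13)
…
step 6: (7645, 414)  from 1·(5189,281) + (2456,133)
…
step 12: (4953942, 268271)  from 6·(718667,38918) + (641940,34763)
step 13: (10626551, 575460)  from 2·(4953942,268271) + (718667,38918)
fundamental: x₁=10626551, y₁=575460  (since 112923586155601 − 341·331154211600 = 1)
(x_2, y_2) = (10626551·10626551 + 341·575460·575460, 10626551·575460 + 575460·10626551) = (225847172311201, 12230310076920)
(x_3, y_3) = (10626551·225847172311201 + 341·575460·12230310076920, 10626551·12230310076920 + 575460·225847172311201) = (4799952989541519968951, 259932027556408030380)
(x_4, y_4) = (10626551·4799952989541519968951 + 341·575460·259932027556408030380, 10626551·259932027556408030380 + 575460·4799952989541519968951) = (102013890481930631287980124801, 5524361894723138392975161840)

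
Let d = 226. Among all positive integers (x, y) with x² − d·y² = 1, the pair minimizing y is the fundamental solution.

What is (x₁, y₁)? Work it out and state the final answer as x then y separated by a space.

d=226: √d = [15; 30] (ℓ=1, odd), read p_1/q_1
a_0=15:  p_0=15·1+0=15,  q_0=15·0+1=1
a_1=30:  p_1=30·15+1=451,  q_1=30·1+0=30
fundamental: x₁=451, y₁=30  (since 203401 − 226·900 = 1)

451 30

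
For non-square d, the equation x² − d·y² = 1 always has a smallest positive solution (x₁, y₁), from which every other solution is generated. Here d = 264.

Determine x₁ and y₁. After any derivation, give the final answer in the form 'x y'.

d=264: √d = [16; 4,32] (ℓ=2, even), read p_1/q_1
k=0  a_k=16  p_k/q_k = 16/1
k=1  a_k=4  p_k/q_k = 65/4
(x₁, y₁) = (65, 4);  65² − 264·4² = 1 ✓

65 4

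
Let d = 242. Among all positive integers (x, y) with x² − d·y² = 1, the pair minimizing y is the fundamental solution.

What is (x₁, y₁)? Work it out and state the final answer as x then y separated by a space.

[15; 1,1,3,1,14,1,3,1,1,30] for √242; ℓ=10 ⇒ convergent index 9
k=0  a_k=15  p_k/q_k = 15/1
…
k=4  a_k=1  p_k/q_k = 140/9
k=5  a_k=14  p_k/q_k = 2069/133
…
k=8  a_k=1  p_k/q_k = 10905/701
k=9  a_k=1  p_k/q_k = 19601/1260
fundamental: x₁=19601, y₁=1260  (since 384199201 − 242·1587600 = 1)

19601 1260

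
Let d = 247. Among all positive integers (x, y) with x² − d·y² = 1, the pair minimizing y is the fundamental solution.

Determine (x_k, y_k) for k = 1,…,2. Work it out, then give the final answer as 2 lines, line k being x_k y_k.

85292 5427
14549450527 925759368

√247 = [15; 1,2,1,1,9,1,9,1,1,2,1,30, …], period ℓ=12 (even) → k=11
step 0: (15, 1)  from 15·(1,0) + (0,1)
step 1: (16, 1)  from 1·(15,1) + (1,0)
…
step 6: (1163, 74)  from 1·(1053,67) + (110,7)
…
step 8: (12683, 807)  from 1·(11520,733) + (1163,74)
…
step 10: (61089, 3887)  from 2·(24203,1540) + (12683,807)
step 11: (85292, 5427)  from 1·(61089,3887) + (24203,1540)
→ (85292, 5427).  Check: 85292²=7274725264, 247·5427²=7274725263, difference 1.
(85292+5427√247)^2 = 14549450527 + 925759368√247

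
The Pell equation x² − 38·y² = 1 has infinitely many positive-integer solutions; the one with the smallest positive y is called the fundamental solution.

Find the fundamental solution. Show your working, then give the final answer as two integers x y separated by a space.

37 6

d=38: √d = [6; 6,12] (ℓ=2, even), read p_1/q_1
a_0=6:  p_0=6·1+0=6,  q_0=6·0+1=1
a_1=6:  p_1=6·6+1=37,  q_1=6·1+0=6
→ (37, 6).  Check: 37²=1369, 38·6²=1368, difference 1.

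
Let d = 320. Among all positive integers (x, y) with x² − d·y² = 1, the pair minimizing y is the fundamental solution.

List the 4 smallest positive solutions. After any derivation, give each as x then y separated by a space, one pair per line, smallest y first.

161 9
51841 2898
16692641 933147
5374978561 300470436

[17; 1,7,1,34] for √320; ℓ=4 ⇒ convergent index 3
k=0  a_k=17  p_k/q_k = 17/1
k=1  a_k=1  p_k/q_k = 18/1
k=2  a_k=7  p_k/q_k = 143/8
k=3  a_k=1  p_k/q_k = 161/9
fundamental: x₁=161, y₁=9  (since 25921 − 320·81 = 1)
(x_2, y_2) = (161·161 + 320·9·9, 161·9 + 9·161) = (51841, 2898)
(x_3, y_3) = (161·51841 + 320·9·2898, 161·2898 + 9·51841) = (16692641, 933147)
(x_4, y_4) = (161·16692641 + 320·9·933147, 161·933147 + 9·16692641) = (5374978561, 300470436)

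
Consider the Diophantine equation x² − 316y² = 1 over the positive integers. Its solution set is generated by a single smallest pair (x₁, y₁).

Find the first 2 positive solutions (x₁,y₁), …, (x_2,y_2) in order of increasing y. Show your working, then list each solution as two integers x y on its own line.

12799 720
327628801 18430560

√316 = [17; 1,3,2,8,2,3,1,34, …], period ℓ=8 (even) → k=7
i=0: a=17 ⇒ p=17, q=1
…
i=6: a=3 ⇒ p=9937, q=559
i=7: a=1 ⇒ p=12799, q=720
→ (12799, 720).  Check: 12799²=163814401, 316·720²=163814400, difference 1.
(x_2, y_2) = (12799·12799 + 316·720·720, 12799·720 + 720·12799) = (327628801, 18430560)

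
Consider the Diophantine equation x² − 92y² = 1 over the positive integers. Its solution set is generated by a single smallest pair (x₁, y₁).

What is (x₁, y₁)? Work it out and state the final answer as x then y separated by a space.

1151 120

√92 = [9; 1,1,2,4,2,1,1,18, …], period ℓ=8 (even) → k=7
k=0  a_k=9  p_k/q_k = 9/1
k=1  a_k=1  p_k/q_k = 10/1
…
k=3  a_k=2  p_k/q_k = 48/5
k=4  a_k=4  p_k/q_k = 211/22
…
k=6  a_k=1  p_k/q_k = 681/71
k=7  a_k=1  p_k/q_k = 1151/120
→ (1151, 120).  Check: 1151²=1324801, 92·120²=1324800, difference 1.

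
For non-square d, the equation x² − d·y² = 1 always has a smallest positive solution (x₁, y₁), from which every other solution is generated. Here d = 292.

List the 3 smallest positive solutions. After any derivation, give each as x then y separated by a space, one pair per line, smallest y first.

2281249 133500
10408194000001 609093483000
47487364308614281249 2778987798000400500

[17; 11,2,1,3,8,3,1,2,11,34] for √292; ℓ=10 ⇒ convergent index 9
a_0=17:  p_0=17·1+0=17,  q_0=17·0+1=1
a_1=11:  p_1=11·17+1=188,  q_1=11·1+0=11
a_2=2:  p_2=2·188+17=393,  q_2=2·11+1=23
…
a_4=3:  p_4=3·581+393=2136,  q_4=3·34+23=125
a_5=8:  p_5=8·2136+581=17669,  q_5=8·125+34=1034
…
a_7=1:  p_7=1·55143+17669=72812,  q_7=1·3227+1034=4261
a_8=2:  p_8=2·72812+55143=200767,  q_8=2·4261+3227=11749
a_9=11:  p_9=11·200767+72812=2281249,  q_9=11·11749+4261=133500
fundamental: x₁=2281249, y₁=133500  (since 5204097000001 − 292·17822250000 = 1)
k=2:  x_2 = 2281249·2281249+292·133500·133500 = 10408194000001,  y_2 = 2281249·133500+133500·2281249 = 609093483000
k=3:  x_3 = 2281249·10408194000001+292·133500·609093483000 = 47487364308614281249,  y_3 = 2281249·609093483000+133500·10408194000001 = 2778987798000400500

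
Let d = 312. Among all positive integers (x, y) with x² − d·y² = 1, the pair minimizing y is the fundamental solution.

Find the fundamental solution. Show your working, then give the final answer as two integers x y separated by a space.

53 3

[17; 1,1,1,34] for √312; ℓ=4 ⇒ convergent index 3
i=0: a=17 ⇒ p=17, q=1
i=1: a=1 ⇒ p=18, q=1
i=2: a=1 ⇒ p=35, q=2
i=3: a=1 ⇒ p=53, q=3
→ (53, 3).  Check: 53²=2809, 312·3²=2808, difference 1.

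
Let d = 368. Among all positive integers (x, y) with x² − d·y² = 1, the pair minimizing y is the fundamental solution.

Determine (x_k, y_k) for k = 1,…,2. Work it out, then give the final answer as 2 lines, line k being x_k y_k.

1151 60
2649601 138120

√368 = [19; 5,2,5,38, …], period ℓ=4 (even) → k=3
k=0  a_k=19  p_k/q_k = 19/1
k=1  a_k=5  p_k/q_k = 96/5
k=2  a_k=2  p_k/q_k = 211/11
k=3  a_k=5  p_k/q_k = 1151/60
→ (1151, 60).  Check: 1151²=1324801, 368·60²=1324800, difference 1.
(1151+60√368)^2 = 2649601 + 138120√368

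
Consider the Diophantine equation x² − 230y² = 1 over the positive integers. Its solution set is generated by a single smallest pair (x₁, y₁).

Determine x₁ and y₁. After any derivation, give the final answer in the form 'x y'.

91 6

[15; 6,30] for √230; ℓ=2 ⇒ convergent index 1
k=0  a_k=15  p_k/q_k = 15/1
k=1  a_k=6  p_k/q_k = 91/6
(x₁, y₁) = (91, 6);  91² − 230·6² = 1 ✓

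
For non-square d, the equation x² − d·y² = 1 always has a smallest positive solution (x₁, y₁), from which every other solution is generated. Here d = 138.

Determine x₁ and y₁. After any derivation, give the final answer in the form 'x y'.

√138 = [11; 1,2,1,22, …], period ℓ=4 (even) → k=3
i=0: a=11 ⇒ p=11, q=1
i=1: a=1 ⇒ p=12, q=1
i=2: a=2 ⇒ p=35, q=3
i=3: a=1 ⇒ p=47, q=4
(x₁, y₁) = (47, 4);  47² − 138·4² = 1 ✓

47 4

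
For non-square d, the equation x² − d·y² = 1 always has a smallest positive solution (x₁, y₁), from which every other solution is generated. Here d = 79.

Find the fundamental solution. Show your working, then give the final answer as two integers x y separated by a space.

d=79: √d = [8; 1,7,1,16] (ℓ=4, even), read p_3/q_3
k=0  a_k=8  p_k/q_k = 8/1
…
k=2  a_k=7  p_k/q_k = 71/8
k=3  a_k=1  p_k/q_k = 80/9
fundamental: x₁=80, y₁=9  (since 6400 − 79·81 = 1)

80 9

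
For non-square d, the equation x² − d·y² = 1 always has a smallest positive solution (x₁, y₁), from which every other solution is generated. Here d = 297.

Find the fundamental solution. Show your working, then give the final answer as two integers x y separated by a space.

48599 2820

d=297: √d = [17; 4,3,1,1,2,1,1,3,4,34] (ℓ=10, even), read p_9/q_9
i=0: a=17 ⇒ p=17, q=1
i=1: a=4 ⇒ p=69, q=4
…
i=3: a=1 ⇒ p=293, q=17
…
i=5: a=2 ⇒ p=1327, q=77
i=6: a=1 ⇒ p=1844, q=107
…
i=8: a=3 ⇒ p=11357, q=659
i=9: a=4 ⇒ p=48599, q=2820
→ (48599, 2820).  Check: 48599²=2361862801, 297·2820²=2361862800, difference 1.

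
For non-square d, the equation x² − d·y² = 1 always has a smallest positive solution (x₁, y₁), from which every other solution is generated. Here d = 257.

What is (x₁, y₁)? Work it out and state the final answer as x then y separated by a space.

513 32

[16; 32] for √257; ℓ=1 ⇒ convergent index 1
k=0  a_k=16  p_k/q_k = 16/1
k=1  a_k=32  p_k/q_k = 513/32
(x₁, y₁) = (513, 32);  513² − 257·32² = 1 ✓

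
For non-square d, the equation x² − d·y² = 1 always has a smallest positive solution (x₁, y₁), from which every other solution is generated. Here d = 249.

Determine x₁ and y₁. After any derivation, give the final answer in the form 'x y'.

√249 → a₀=15, period (1,3,1,1,5,…,3,1,30); ℓ=16 even so k=15
a_0=15:  p_0=15·1+0=15,  q_0=15·0+1=1
…
a_2=3:  p_2=3·16+15=63,  q_2=3·1+1=4
a_3=1:  p_3=1·63+16=79,  q_3=1·4+1=5
a_4=1:  p_4=1·79+63=142,  q_4=1·5+4=9
a_5=5:  p_5=5·142+79=789,  q_5=5·9+5=50
…
a_7=3:  p_7=3·931+789=3582,  q_7=3·59+50=227
a_8=10:  p_8=10·3582+931=36751,  q_8=10·227+59=2329
a_9=3:  p_9=3·36751+3582=113835,  q_9=3·2329+227=7214
a_10=1:  p_10=1·113835+36751=150586,  q_10=1·7214+2329=9543
a_11=5:  p_11=5·150586+113835=866765,  q_11=5·9543+7214=54929
…
a_13=1:  p_13=1·1017351+866765=1884116,  q_13=1·64472+54929=119401
a_14=3:  p_14=3·1884116+1017351=6669699,  q_14=3·119401+64472=422675
a_15=1:  p_15=1·6669699+1884116=8553815,  q_15=1·422675+119401=542076
fundamental: x₁=8553815, y₁=542076  (since 73167751054225 − 249·293846389776 = 1)

8553815 542076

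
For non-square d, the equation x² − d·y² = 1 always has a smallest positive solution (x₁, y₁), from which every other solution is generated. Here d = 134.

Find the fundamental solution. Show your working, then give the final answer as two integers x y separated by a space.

√134 → a₀=11, period (1,1,2,1,3,…,1,1,22); ℓ=14 even so k=13
a_0=11:  p_0=11·1+0=11,  q_0=11·0+1=1
a_1=1:  p_1=1·11+1=12,  q_1=1·1+0=1
…
a_5=3:  p_5=3·81+58=301,  q_5=3·7+5=26
…
a_9=3:  p_9=3·4503+4121=17630,  q_9=3·389+356=1523
a_10=1:  p_10=1·17630+4503=22133,  q_10=1·1523+389=1912
…
a_12=1:  p_12=1·61896+22133=84029,  q_12=1·5347+1912=7259
a_13=1:  p_13=1·84029+61896=145925,  q_13=1·7259+5347=12606
(x₁, y₁) = (145925, 12606);  145925² − 134·12606² = 1 ✓

145925 12606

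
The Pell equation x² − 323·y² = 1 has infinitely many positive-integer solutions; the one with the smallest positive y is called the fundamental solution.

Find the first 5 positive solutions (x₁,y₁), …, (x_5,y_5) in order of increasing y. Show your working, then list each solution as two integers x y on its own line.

18 1
647 36
23274 1295
837217 46584
30116538 1675729

[17; 1,34] for √323; ℓ=2 ⇒ convergent index 1
step 0: (17, 1)  from 17·(1,0) + (0,1)
step 1: (18, 1)  from 1·(17,1) + (1,0)
fundamental: x₁=18, y₁=1  (since 324 − 323·1 = 1)
(x_2, y_2) = (18·18 + 323·1·1, 18·1 + 1·18) = (647, 36)
(x_3, y_3) = (18·647 + 323·1·36, 18·36 + 1·647) = (23274, 1295)
(x_4, y_4) = (18·23274 + 323·1·1295, 18·1295 + 1·23274) = (837217, 46584)
(x_5, y_5) = (18·837217 + 323·1·46584, 18·46584 + 1·837217) = (30116538, 1675729)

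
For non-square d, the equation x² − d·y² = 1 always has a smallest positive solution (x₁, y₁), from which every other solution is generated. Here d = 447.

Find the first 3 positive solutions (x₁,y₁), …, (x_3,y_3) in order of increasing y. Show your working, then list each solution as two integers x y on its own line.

148 7
43807 2072
12966724 613305

√447 = [21; 7,42, …], period ℓ=2 (even) → k=1
i=0: a=21 ⇒ p=21, q=1
i=1: a=7 ⇒ p=148, q=7
fundamental: x₁=148, y₁=7  (since 21904 − 447·49 = 1)
(148+7√447)^2 = 43807 + 2072√447
(148+7√447)^3 = 12966724 + 613305√447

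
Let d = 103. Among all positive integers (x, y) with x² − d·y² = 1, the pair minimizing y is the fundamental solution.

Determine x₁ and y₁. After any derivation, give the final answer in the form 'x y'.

√103 = [10; 6,1,2,1,1,9,1,1,2,1,6,20, …], period ℓ=12 (even) → k=11
k=0  a_k=10  p_k/q_k = 10/1
k=1  a_k=6  p_k/q_k = 61/6
k=2  a_k=1  p_k/q_k = 71/7
…
k=9  a_k=2  p_k/q_k = 24266/2391
k=10  a_k=1  p_k/q_k = 33877/3338
k=11  a_k=6  p_k/q_k = 227528/22419
fundamental: x₁=227528, y₁=22419  (since 51768990784 − 103·502611561 = 1)

227528 22419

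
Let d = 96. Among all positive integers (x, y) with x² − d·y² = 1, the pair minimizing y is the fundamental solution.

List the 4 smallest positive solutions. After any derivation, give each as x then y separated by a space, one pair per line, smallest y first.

49 5
4801 490
470449 48015
46099201 4704980

√96 → a₀=9, period (1,3,1,18); ℓ=4 even so k=3
i=0: a=9 ⇒ p=9, q=1
…
i=2: a=3 ⇒ p=39, q=4
i=3: a=1 ⇒ p=49, q=5
→ (49, 5).  Check: 49²=2401, 96·5²=2400, difference 1.
(x_2, y_2) = (49·49 + 96·5·5, 49·5 + 5·49) = (4801, 490)
(x_3, y_3) = (49·4801 + 96·5·490, 49·490 + 5·4801) = (470449, 48015)
(x_4, y_4) = (49·470449 + 96·5·48015, 49·48015 + 5·470449) = (46099201, 4704980)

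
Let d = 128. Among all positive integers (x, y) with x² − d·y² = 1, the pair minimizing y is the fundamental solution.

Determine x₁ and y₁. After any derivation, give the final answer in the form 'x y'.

577 51

√128 → a₀=11, period (3,5,3,22); ℓ=4 even so k=3
k=0  a_k=11  p_k/q_k = 11/1
k=1  a_k=3  p_k/q_k = 34/3
k=2  a_k=5  p_k/q_k = 181/16
k=3  a_k=3  p_k/q_k = 577/51
→ (577, 51).  Check: 577²=332929, 128·51²=332928, difference 1.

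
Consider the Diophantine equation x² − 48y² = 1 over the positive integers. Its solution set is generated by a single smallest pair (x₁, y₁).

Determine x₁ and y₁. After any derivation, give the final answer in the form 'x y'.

√48 → a₀=6, period (1,12); ℓ=2 even so k=1
step 0: (6, 1)  from 6·(1,0) + (0,1)
step 1: (7, 1)  from 1·(6,1) + (1,0)
(x₁, y₁) = (7, 1);  7² − 48·1² = 1 ✓

7 1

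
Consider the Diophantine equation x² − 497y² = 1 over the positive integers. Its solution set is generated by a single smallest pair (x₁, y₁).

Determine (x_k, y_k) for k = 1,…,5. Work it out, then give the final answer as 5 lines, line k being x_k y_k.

1201887 53912
2889064721537 129592263888
6944658661946678751 311510514535059400
16693389930459326703284737 748800875565868281911712
40127136686692992928199618718687 1799948075862157952969508541688

√497 = [22; 3,2,2,5,6,5,2,2,3,44, …], period ℓ=10 (even) → k=9
i=0: a=22 ⇒ p=22, q=1
i=1: a=3 ⇒ p=67, q=3
…
i=3: a=2 ⇒ p=379, q=17
…
i=8: a=2 ⇒ p=352750, q=15823
i=9: a=3 ⇒ p=1201887, q=53912
fundamental: x₁=1201887, y₁=53912  (since 1444532360769 − 497·2906503744 = 1)
(1201887+53912√497)^2 = 2889064721537 + 129592263888√497
(1201887+53912√497)^3 = 6944658661946678751 + 311510514535059400√497
(1201887+53912√497)^4 = 16693389930459326703284737 + 748800875565868281911712√497
(1201887+53912√497)^5 = 40127136686692992928199618718687 + 1799948075862157952969508541688√497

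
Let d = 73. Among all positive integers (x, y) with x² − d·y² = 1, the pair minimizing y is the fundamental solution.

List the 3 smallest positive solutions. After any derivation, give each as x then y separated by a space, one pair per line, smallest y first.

√73 → a₀=8, period (1,1,5,5,1,1,16); ℓ=7 odd so k=13
a_0=8:  p_0=8·1+0=8,  q_0=8·0+1=1
a_1=1:  p_1=1·8+1=9,  q_1=1·1+0=1
…
a_3=5:  p_3=5·17+9=94,  q_3=5·2+1=11
a_4=5:  p_4=5·94+17=487,  q_4=5·11+2=57
a_5=1:  p_5=1·487+94=581,  q_5=1·57+11=68
a_6=1:  p_6=1·581+487=1068,  q_6=1·68+57=125
a_7=16:  p_7=16·1068+581=17669,  q_7=16·125+68=2068
a_8=1:  p_8=1·17669+1068=18737,  q_8=1·2068+125=2193
a_9=1:  p_9=1·18737+17669=36406,  q_9=1·2193+2068=4261
a_10=5:  p_10=5·36406+18737=200767,  q_10=5·4261+2193=23498
a_11=5:  p_11=5·200767+36406=1040241,  q_11=5·23498+4261=121751
a_12=1:  p_12=1·1040241+200767=1241008,  q_12=1·121751+23498=145249
a_13=1:  p_13=1·1241008+1040241=2281249,  q_13=1·145249+121751=267000
fundamental: x₁=2281249, y₁=267000  (since 5204097000001 − 73·71289000000 = 1)
(x_2, y_2) = (2281249·2281249 + 73·267000·267000, 2281249·267000 + 267000·2281249) = (10408194000001, 1218186966000)
(x_3, y_3) = (2281249·10408194000001 + 73·267000·1218186966000, 2281249·1218186966000 + 267000·10408194000001) = (47487364308614281249, 5557975596000801000)

2281249 267000
10408194000001 1218186966000
47487364308614281249 5557975596000801000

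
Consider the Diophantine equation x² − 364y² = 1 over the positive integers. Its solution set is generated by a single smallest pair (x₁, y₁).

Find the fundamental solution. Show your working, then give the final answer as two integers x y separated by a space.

√364 = [19; 12,1,2,3,1,8,1,3,2,1,12,38, …], period ℓ=12 (even) → k=11
i=0: a=19 ⇒ p=19, q=1
i=1: a=12 ⇒ p=229, q=12
i=2: a=1 ⇒ p=248, q=13
i=3: a=2 ⇒ p=725, q=38
…
i=10: a=1 ⇒ p=390371, q=20461
i=11: a=12 ⇒ p=4954951, q=259710
fundamental: x₁=4954951, y₁=259710  (since 24551539412401 − 364·67449284100 = 1)

4954951 259710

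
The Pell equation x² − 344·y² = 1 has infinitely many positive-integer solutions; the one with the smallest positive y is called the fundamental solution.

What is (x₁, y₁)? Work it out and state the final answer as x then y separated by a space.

10405 561

√344 = [18; 1,1,4,1,3,1,4,1,1,36, …], period ℓ=10 (even) → k=9
a_0=18:  p_0=18·1+0=18,  q_0=18·0+1=1
a_1=1:  p_1=1·18+1=19,  q_1=1·1+0=1
a_2=1:  p_2=1·19+18=37,  q_2=1·1+1=2
a_3=4:  p_3=4·37+19=167,  q_3=4·2+1=9
…
a_8=1:  p_8=1·4711+983=5694,  q_8=1·254+53=307
a_9=1:  p_9=1·5694+4711=10405,  q_9=1·307+254=561
(x₁, y₁) = (10405, 561);  10405² − 344·561² = 1 ✓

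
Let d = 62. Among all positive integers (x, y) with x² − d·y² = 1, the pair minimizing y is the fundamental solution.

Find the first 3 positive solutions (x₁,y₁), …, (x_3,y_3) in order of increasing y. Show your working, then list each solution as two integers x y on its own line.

[7; 1,6,1,14] for √62; ℓ=4 ⇒ convergent index 3
step 0: (7, 1)  from 7·(1,0) + (0,1)
step 1: (8, 1)  from 1·(7,1) + (1,0)
step 2: (55, 7)  from 6·(8,1) + (7,1)
step 3: (63, 8)  from 1·(55,7) + (8,1)
→ (63, 8).  Check: 63²=3969, 62·8²=3968, difference 1.
n=2: (63,8)∘(63,8) = (63·63+62·8·8, 63·8+8·63) = (7937,1008)
n=3: (7937,1008)∘(63,8) = (63·7937+62·8·1008, 63·1008+8·7937) = (999999,127000)

63 8
7937 1008
999999 127000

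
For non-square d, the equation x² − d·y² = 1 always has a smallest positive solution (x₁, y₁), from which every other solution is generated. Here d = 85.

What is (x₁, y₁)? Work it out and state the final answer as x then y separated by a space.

d=85: √d = [9; 4,1,1,4,18] (ℓ=5, odd), read p_9/q_9
a_0=9:  p_0=9·1+0=9,  q_0=9·0+1=1
a_1=4:  p_1=4·9+1=37,  q_1=4·1+0=4
…
a_5=18:  p_5=18·378+83=6887,  q_5=18·41+9=747
a_6=4:  p_6=4·6887+378=27926,  q_6=4·747+41=3029
…
a_8=1:  p_8=1·34813+27926=62739,  q_8=1·3776+3029=6805
a_9=4:  p_9=4·62739+34813=285769,  q_9=4·6805+3776=30996
(x₁, y₁) = (285769, 30996);  285769² − 85·30996² = 1 ✓

285769 30996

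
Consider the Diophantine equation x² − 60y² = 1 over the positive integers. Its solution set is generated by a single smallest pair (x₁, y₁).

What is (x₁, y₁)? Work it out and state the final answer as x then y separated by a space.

31 4

√60 = [7; 1,2,1,14, …], period ℓ=4 (even) → k=3
a_0=7:  p_0=7·1+0=7,  q_0=7·0+1=1
a_1=1:  p_1=1·7+1=8,  q_1=1·1+0=1
a_2=2:  p_2=2·8+7=23,  q_2=2·1+1=3
a_3=1:  p_3=1·23+8=31,  q_3=1·3+1=4
→ (31, 4).  Check: 31²=961, 60·4²=960, difference 1.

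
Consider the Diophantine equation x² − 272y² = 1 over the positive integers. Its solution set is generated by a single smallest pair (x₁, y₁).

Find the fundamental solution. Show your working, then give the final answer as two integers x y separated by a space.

√272 → a₀=16, period (2,32); ℓ=2 even so k=1
i=0: a=16 ⇒ p=16, q=1
i=1: a=2 ⇒ p=33, q=2
(x₁, y₁) = (33, 2);  33² − 272·2² = 1 ✓

33 2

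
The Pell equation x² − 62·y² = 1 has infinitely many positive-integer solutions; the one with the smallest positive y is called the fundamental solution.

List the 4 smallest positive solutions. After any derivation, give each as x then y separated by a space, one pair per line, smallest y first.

63 8
7937 1008
999999 127000
125991937 16000992

√62 → a₀=7, period (1,6,1,14); ℓ=4 even so k=3
k=0  a_k=7  p_k/q_k = 7/1
k=1  a_k=1  p_k/q_k = 8/1
k=2  a_k=6  p_k/q_k = 55/7
k=3  a_k=1  p_k/q_k = 63/8
fundamental: x₁=63, y₁=8  (since 3969 − 62·64 = 1)
(x_2, y_2) = (63·63 + 62·8·8, 63·8 + 8·63) = (7937, 1008)
(x_3, y_3) = (63·7937 + 62·8·1008, 63·1008 + 8·7937) = (999999, 127000)
(x_4, y_4) = (63·999999 + 62·8·127000, 63·127000 + 8·999999) = (125991937, 16000992)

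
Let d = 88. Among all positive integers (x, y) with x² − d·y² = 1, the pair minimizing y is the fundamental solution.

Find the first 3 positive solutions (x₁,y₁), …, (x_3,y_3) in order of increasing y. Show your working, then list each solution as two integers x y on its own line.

√88 = [9; 2,1,1,1,2,18, …], period ℓ=6 (even) → k=5
a_0=9:  p_0=9·1+0=9,  q_0=9·0+1=1
a_1=2:  p_1=2·9+1=19,  q_1=2·1+0=2
…
a_3=1:  p_3=1·28+19=47,  q_3=1·3+2=5
a_4=1:  p_4=1·47+28=75,  q_4=1·5+3=8
a_5=2:  p_5=2·75+47=197,  q_5=2·8+5=21
fundamental: x₁=197, y₁=21  (since 38809 − 88·441 = 1)
(197+21√88)^2 = 77617 + 8274√88
(197+21√88)^3 = 30580901 + 3259935√88

197 21
77617 8274
30580901 3259935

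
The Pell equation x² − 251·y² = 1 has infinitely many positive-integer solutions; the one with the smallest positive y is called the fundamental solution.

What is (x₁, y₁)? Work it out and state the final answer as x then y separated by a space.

[15; 1,5,2,1,2,…,5,1,30] for √251; ℓ=14 ⇒ convergent index 13
i=0: a=15 ⇒ p=15, q=1
…
i=2: a=5 ⇒ p=95, q=6
i=3: a=2 ⇒ p=206, q=13
i=4: a=1 ⇒ p=301, q=19
i=5: a=2 ⇒ p=808, q=51
i=6: a=2 ⇒ p=1917, q=121
…
i=10: a=1 ⇒ p=212692, q=13425
…
i=12: a=5 ⇒ p=3097857, q=195535
i=13: a=1 ⇒ p=3674890, q=231957
(x₁, y₁) = (3674890, 231957);  3674890² − 251·231957² = 1 ✓

3674890 231957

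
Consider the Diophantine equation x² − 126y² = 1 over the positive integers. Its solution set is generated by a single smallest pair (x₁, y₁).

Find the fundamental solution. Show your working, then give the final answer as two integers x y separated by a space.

449 40

√126 → a₀=11, period (4,2,4,22); ℓ=4 even so k=3
i=0: a=11 ⇒ p=11, q=1
i=1: a=4 ⇒ p=45, q=4
i=2: a=2 ⇒ p=101, q=9
i=3: a=4 ⇒ p=449, q=40
→ (449, 40).  Check: 449²=201601, 126·40²=201600, difference 1.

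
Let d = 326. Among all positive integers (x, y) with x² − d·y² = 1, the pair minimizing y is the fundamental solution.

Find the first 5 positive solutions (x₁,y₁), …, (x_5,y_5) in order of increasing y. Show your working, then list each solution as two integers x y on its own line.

[18; 18,36] for √326; ℓ=2 ⇒ convergent index 1
step 0: (18, 1)  from 18·(1,0) + (0,1)
step 1: (325, 18)  from 18·(18,1) + (1,0)
→ (325, 18).  Check: 325²=105625, 326·18²=105624, difference 1.
(325+18√326)^2 = 211249 + 11700√326
(325+18√326)^3 = 137311525 + 7604982√326
(325+18√326)^4 = 89252280001 + 4943226600√326
(325+18√326)^5 = 58013844689125 + 3213089685018√326

325 18
211249 11700
137311525 7604982
89252280001 4943226600
58013844689125 3213089685018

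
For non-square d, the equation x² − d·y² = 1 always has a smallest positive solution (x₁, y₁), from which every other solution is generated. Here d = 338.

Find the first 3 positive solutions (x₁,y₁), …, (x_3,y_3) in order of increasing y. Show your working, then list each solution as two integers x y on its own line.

√338 = [18; 2,1,1,2,36, …], period ℓ=5 (odd) → k=9
k=0  a_k=18  p_k/q_k = 18/1
k=1  a_k=2  p_k/q_k = 37/2
…
k=3  a_k=1  p_k/q_k = 92/5
k=4  a_k=2  p_k/q_k = 239/13
k=5  a_k=36  p_k/q_k = 8696/473
k=6  a_k=2  p_k/q_k = 17631/959
k=7  a_k=1  p_k/q_k = 26327/1432
k=8  a_k=1  p_k/q_k = 43958/2391
k=9  a_k=2  p_k/q_k = 114243/6214
→ (114243, 6214).  Check: 114243²=13051463049, 338·6214²=13051463048, difference 1.
k=2:  x_2 = 114243·114243+338·6214·6214 = 26102926097,  y_2 = 114243·6214+6214·114243 = 1419812004
k=3:  x_3 = 114243·26102926097+338·6214·1419812004 = 5964153172084899,  y_3 = 114243·1419812004+6214·26102926097 = 324407165539730

114243 6214
26102926097 1419812004
5964153172084899 324407165539730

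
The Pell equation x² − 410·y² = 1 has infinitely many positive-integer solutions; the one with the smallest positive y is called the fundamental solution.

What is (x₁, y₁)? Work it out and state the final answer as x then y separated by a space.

81 4

√410 = [20; 4,40, …], period ℓ=2 (even) → k=1
a_0=20:  p_0=20·1+0=20,  q_0=20·0+1=1
a_1=4:  p_1=4·20+1=81,  q_1=4·1+0=4
fundamental: x₁=81, y₁=4  (since 6561 − 410·16 = 1)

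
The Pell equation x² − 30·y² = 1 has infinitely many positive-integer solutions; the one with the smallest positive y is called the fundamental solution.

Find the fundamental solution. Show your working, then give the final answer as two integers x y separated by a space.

11 2

d=30: √d = [5; 2,10] (ℓ=2, even), read p_1/q_1
a_0=5:  p_0=5·1+0=5,  q_0=5·0+1=1
a_1=2:  p_1=2·5+1=11,  q_1=2·1+0=2
→ (11, 2).  Check: 11²=121, 30·2²=120, difference 1.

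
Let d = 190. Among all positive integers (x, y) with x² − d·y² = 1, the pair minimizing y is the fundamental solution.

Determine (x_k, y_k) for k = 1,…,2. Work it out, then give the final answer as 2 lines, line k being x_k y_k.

d=190: √d = [13; 1,3,1,1,1,…,3,1,26] (ℓ=14, even), read p_13/q_13
i=0: a=13 ⇒ p=13, q=1
i=1: a=1 ⇒ p=14, q=1
i=2: a=3 ⇒ p=55, q=4
i=3: a=1 ⇒ p=69, q=5
i=4: a=1 ⇒ p=124, q=9
i=5: a=1 ⇒ p=193, q=14
…
i=7: a=2 ⇒ p=1213, q=88
…
i=9: a=1 ⇒ p=4149, q=301
i=10: a=1 ⇒ p=7085, q=514
i=11: a=1 ⇒ p=11234, q=815
i=12: a=3 ⇒ p=40787, q=2959
i=13: a=1 ⇒ p=52021, q=3774
(x₁, y₁) = (52021, 3774);  52021² − 190·3774² = 1 ✓
k=2:  x_2 = 52021·52021+190·3774·3774 = 5412368881,  y_2 = 52021·3774+3774·52021 = 392654508

52021 3774
5412368881 392654508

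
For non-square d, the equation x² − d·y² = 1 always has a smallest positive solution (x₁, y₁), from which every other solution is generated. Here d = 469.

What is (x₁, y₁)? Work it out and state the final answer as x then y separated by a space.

137215 6336

√469 = [21; 1,1,1,10,6,10,1,1,1,42, …], period ℓ=10 (even) → k=9
a_0=21:  p_0=21·1+0=21,  q_0=21·0+1=1
a_1=1:  p_1=1·21+1=22,  q_1=1·1+0=1
a_2=1:  p_2=1·22+21=43,  q_2=1·1+1=2
a_3=1:  p_3=1·43+22=65,  q_3=1·2+1=3
…
a_6=10:  p_6=10·4223+693=42923,  q_6=10·195+32=1982
a_7=1:  p_7=1·42923+4223=47146,  q_7=1·1982+195=2177
a_8=1:  p_8=1·47146+42923=90069,  q_8=1·2177+1982=4159
a_9=1:  p_9=1·90069+47146=137215,  q_9=1·4159+2177=6336
→ (137215, 6336).  Check: 137215²=18827956225, 469·6336²=18827956224, difference 1.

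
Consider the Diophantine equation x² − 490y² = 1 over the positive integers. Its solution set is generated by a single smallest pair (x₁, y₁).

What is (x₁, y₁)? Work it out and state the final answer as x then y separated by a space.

1039681 46968

[22; 7,2,1,4,4,4,1,2,7,44] for √490; ℓ=10 ⇒ convergent index 9
a_0=22:  p_0=22·1+0=22,  q_0=22·0+1=1
…
a_5=4:  p_5=4·2280+487=9607,  q_5=4·103+22=434
a_6=4:  p_6=4·9607+2280=40708,  q_6=4·434+103=1839
a_7=1:  p_7=1·40708+9607=50315,  q_7=1·1839+434=2273
a_8=2:  p_8=2·50315+40708=141338,  q_8=2·2273+1839=6385
a_9=7:  p_9=7·141338+50315=1039681,  q_9=7·6385+2273=46968
→ (1039681, 46968).  Check: 1039681²=1080936581761, 490·46968²=1080936581760, difference 1.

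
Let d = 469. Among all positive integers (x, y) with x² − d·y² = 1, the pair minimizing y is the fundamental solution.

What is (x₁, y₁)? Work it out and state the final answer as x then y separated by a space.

√469 = [21; 1,1,1,10,6,10,1,1,1,42, …], period ℓ=10 (even) → k=9
i=0: a=21 ⇒ p=21, q=1
i=1: a=1 ⇒ p=22, q=1
i=2: a=1 ⇒ p=43, q=2
i=3: a=1 ⇒ p=65, q=3
i=4: a=10 ⇒ p=693, q=32
i=5: a=6 ⇒ p=4223, q=195
…
i=7: a=1 ⇒ p=47146, q=2177
i=8: a=1 ⇒ p=90069, q=4159
i=9: a=1 ⇒ p=137215, q=6336
→ (137215, 6336).  Check: 137215²=18827956225, 469·6336²=18827956224, difference 1.

137215 6336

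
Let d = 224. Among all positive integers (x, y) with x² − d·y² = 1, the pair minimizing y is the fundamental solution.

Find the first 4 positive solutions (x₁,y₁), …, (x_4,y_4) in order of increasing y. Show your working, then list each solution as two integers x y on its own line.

15 1
449 30
13455 899
403201 26940

√224 = [14; 1,28, …], period ℓ=2 (even) → k=1
i=0: a=14 ⇒ p=14, q=1
i=1: a=1 ⇒ p=15, q=1
→ (15, 1).  Check: 15²=225, 224·1²=224, difference 1.
(x_2, y_2) = (15·15 + 224·1·1, 15·1 + 1·15) = (449, 30)
(x_3, y_3) = (15·449 + 224·1·30, 15·30 + 1·449) = (13455, 899)
(x_4, y_4) = (15·13455 + 224·1·899, 15·899 + 1·13455) = (403201, 26940)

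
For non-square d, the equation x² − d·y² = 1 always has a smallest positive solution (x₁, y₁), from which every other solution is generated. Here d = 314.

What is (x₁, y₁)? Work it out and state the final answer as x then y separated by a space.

392499 22150

d=314: √d = [17; 1,2,1,1,2,1,34] (ℓ=7, odd), read p_13/q_13
a_0=17:  p_0=17·1+0=17,  q_0=17·0+1=1
…
a_2=2:  p_2=2·18+17=53,  q_2=2·1+1=3
a_3=1:  p_3=1·53+18=71,  q_3=1·3+1=4
a_4=1:  p_4=1·71+53=124,  q_4=1·4+3=7
…
a_8=1:  p_8=1·15381+443=15824,  q_8=1·868+25=893
…
a_11=1:  p_11=1·62853+47029=109882,  q_11=1·3547+2654=6201
a_12=2:  p_12=2·109882+62853=282617,  q_12=2·6201+3547=15949
a_13=1:  p_13=1·282617+109882=392499,  q_13=1·15949+6201=22150
(x₁, y₁) = (392499, 22150);  392499² − 314·22150² = 1 ✓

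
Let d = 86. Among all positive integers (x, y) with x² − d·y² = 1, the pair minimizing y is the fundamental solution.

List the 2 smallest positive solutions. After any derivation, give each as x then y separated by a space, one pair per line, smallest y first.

10405 1122
216528049 23348820

√86 = [9; 3,1,1,1,8,1,1,1,3,18, …], period ℓ=10 (even) → k=9
i=0: a=9 ⇒ p=9, q=1
i=1: a=3 ⇒ p=28, q=3
…
i=3: a=1 ⇒ p=65, q=7
…
i=6: a=1 ⇒ p=983, q=106
i=7: a=1 ⇒ p=1864, q=201
i=8: a=1 ⇒ p=2847, q=307
i=9: a=3 ⇒ p=10405, q=1122
→ (10405, 1122).  Check: 10405²=108264025, 86·1122²=108264024, difference 1.
n=2: (10405,1122)∘(10405,1122) = (10405·10405+86·1122·1122, 10405·1122+1122·10405) = (216528049,23348820)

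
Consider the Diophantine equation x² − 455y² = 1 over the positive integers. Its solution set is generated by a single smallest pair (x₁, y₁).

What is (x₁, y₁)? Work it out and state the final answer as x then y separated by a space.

√455 = [21; 3,42, …], period ℓ=2 (even) → k=1
a_0=21:  p_0=21·1+0=21,  q_0=21·0+1=1
a_1=3:  p_1=3·21+1=64,  q_1=3·1+0=3
(x₁, y₁) = (64, 3);  64² − 455·3² = 1 ✓

64 3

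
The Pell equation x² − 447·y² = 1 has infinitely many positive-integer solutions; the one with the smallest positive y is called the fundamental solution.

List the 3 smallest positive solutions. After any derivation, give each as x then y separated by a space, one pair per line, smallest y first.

d=447: √d = [21; 7,42] (ℓ=2, even), read p_1/q_1
k=0  a_k=21  p_k/q_k = 21/1
k=1  a_k=7  p_k/q_k = 148/7
fundamental: x₁=148, y₁=7  (since 21904 − 447·49 = 1)
(x_2, y_2) = (148·148 + 447·7·7, 148·7 + 7·148) = (43807, 2072)
(x_3, y_3) = (148·43807 + 447·7·2072, 148·2072 + 7·43807) = (12966724, 613305)

148 7
43807 2072
12966724 613305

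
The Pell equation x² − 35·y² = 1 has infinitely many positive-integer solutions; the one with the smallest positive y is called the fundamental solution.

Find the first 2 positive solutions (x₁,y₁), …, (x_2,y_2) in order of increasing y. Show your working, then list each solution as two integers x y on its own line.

6 1
71 12

d=35: √d = [5; 1,10] (ℓ=2, even), read p_1/q_1
k=0  a_k=5  p_k/q_k = 5/1
k=1  a_k=1  p_k/q_k = 6/1
(x₁, y₁) = (6, 1);  6² − 35·1² = 1 ✓
k=2:  x_2 = 6·6+35·1·1 = 71,  y_2 = 6·1+1·6 = 12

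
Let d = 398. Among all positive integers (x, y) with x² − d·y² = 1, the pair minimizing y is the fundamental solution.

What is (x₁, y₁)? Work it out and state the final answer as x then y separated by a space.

399 20

d=398: √d = [19; 1,18,1,38] (ℓ=4, even), read p_3/q_3
i=0: a=19 ⇒ p=19, q=1
i=1: a=1 ⇒ p=20, q=1
i=2: a=18 ⇒ p=379, q=19
i=3: a=1 ⇒ p=399, q=20
(x₁, y₁) = (399, 20);  399² − 398·20² = 1 ✓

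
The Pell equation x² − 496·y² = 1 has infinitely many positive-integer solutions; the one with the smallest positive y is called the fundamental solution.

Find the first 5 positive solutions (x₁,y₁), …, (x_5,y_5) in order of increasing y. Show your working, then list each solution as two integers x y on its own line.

4620799 207480
42703566796801 1917446753040
394649197502177907199 17720272078000750440
3647189234337689639247667201 163763630995505661818050080
33705856733676329245494460531519999 1513437644680785412974289982477400

d=496: √d = [22; 3,1,2,4,1,…,1,3,44] (ℓ=16, even), read p_15/q_15
i=0: a=22 ⇒ p=22, q=1
i=1: a=3 ⇒ p=67, q=3
…
i=3: a=2 ⇒ p=245, q=11
…
i=7: a=2 ⇒ p=6080, q=273
i=8: a=2 ⇒ p=14543, q=653
i=9: a=2 ⇒ p=35166, q=1579
i=10: a=1 ⇒ p=49709, q=2232
…
i=14: a=1 ⇒ p=1252502, q=56239
i=15: a=3 ⇒ p=4620799, q=207480
fundamental: x₁=4620799, y₁=207480  (since 21351783398401 − 496·43047950400 = 1)
(x_2, y_2) = (4620799·4620799 + 496·207480·207480, 4620799·207480 + 207480·4620799) = (42703566796801, 1917446753040)
(x_3, y_3) = (4620799·42703566796801 + 496·207480·1917446753040, 4620799·1917446753040 + 207480·42703566796801) = (394649197502177907199, 17720272078000750440)
(x_4, y_4) = (4620799·394649197502177907199 + 496·207480·17720272078000750440, 4620799·17720272078000750440 + 207480·394649197502177907199) = (3647189234337689639247667201, 163763630995505661818050080)
(x_5, y_5) = (4620799·3647189234337689639247667201 + 496·207480·163763630995505661818050080, 4620799·163763630995505661818050080 + 207480·3647189234337689639247667201) = (33705856733676329245494460531519999, 1513437644680785412974289982477400)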